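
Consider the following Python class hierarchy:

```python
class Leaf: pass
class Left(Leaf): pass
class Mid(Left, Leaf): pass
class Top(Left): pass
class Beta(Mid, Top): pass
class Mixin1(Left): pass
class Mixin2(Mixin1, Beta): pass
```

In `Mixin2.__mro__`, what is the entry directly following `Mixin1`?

Beta

L[Mixin2] = Mixin2 + merge(L[Mixin1], L[Beta], [Mixin1 Beta])
  take Mixin1:  [Mixin1 Left Leaf object] + [Beta Mid Top Left Leaf object] + [Mixin1 Beta]
  take Beta:  [Left Leaf object] + [Beta Mid Top Left Leaf object] + [Beta]
  take Mid:  [Left Leaf object] + [Mid Top Left Leaf object]
  take Top:  [Left Leaf object] + [Top Left Leaf object]
  take Left:  [Left Leaf object] + [Left Leaf object]
  take Leaf:  [Leaf object] + [Leaf object]
  take object:  [object] + [object]
MRO: Mixin2 Mixin1 Beta Mid Top Left Leaf object
Mixin1 is at position 1; next is Beta.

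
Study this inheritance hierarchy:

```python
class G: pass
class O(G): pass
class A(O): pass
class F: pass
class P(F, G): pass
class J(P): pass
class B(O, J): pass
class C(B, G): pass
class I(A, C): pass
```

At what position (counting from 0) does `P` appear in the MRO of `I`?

L[I] = I + merge(L[A], L[C], [A C])
  take A:  [A O G object] + [C B O J P F G object] + [A C]
  take C:  [O G object] + [C B O J P F G object] + [C]
  take B:  [O G object] + [B O J P F G object]
  take O:  [O G object] + [O J P F G object]
  take J:  [G object] + [J P F G object]
  take P:  [G object] + [P F G object]
  take F:  [G object] + [F G object]
  take G:  [G object] + [G object]
  take object:  [object] + [object]
MRO: I A C B O J P F G object
P sits at index 6.

6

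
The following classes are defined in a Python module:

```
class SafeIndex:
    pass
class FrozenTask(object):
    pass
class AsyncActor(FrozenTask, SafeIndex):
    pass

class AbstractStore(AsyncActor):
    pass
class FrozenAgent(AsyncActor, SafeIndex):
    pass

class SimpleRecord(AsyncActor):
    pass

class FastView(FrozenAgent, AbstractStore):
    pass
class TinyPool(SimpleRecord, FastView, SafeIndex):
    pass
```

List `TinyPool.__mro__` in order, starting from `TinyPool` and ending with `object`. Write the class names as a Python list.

[TinyPool, SimpleRecord, FastView, FrozenAgent, AbstractStore, AsyncActor, FrozenTask, SafeIndex, object]

L[TinyPool] = TinyPool + merge(L[SimpleRecord], L[FastView], L[SafeIndex], [SimpleRecord FastView SafeIndex])
  take SimpleRecord:  [SimpleRecord AsyncActor FrozenTask SafeIndex object] + [FastView FrozenAgent AbstractStore AsyncActor FrozenTask SafeIndex object] + [SafeIndex object] + [SimpleRecord FastView SafeIndex]
  take FastView:  [AsyncActor FrozenTask SafeIndex object] + [FastView FrozenAgent AbstractStore AsyncActor FrozenTask SafeIndex object] + [SafeIndex object] + [FastView SafeIndex]
  take FrozenAgent:  [AsyncActor FrozenTask SafeIndex object] + [FrozenAgent AbstractStore AsyncActor FrozenTask SafeIndex object] + [SafeIndex object] + [SafeIndex]
  take AbstractStore:  [AsyncActor FrozenTask SafeIndex object] + [AbstractStore AsyncActor FrozenTask SafeIndex object] + [SafeIndex object] + [SafeIndex]
  take AsyncActor:  [AsyncActor FrozenTask SafeIndex object] + [AsyncActor FrozenTask SafeIndex object] + [SafeIndex object] + [SafeIndex]
  take FrozenTask:  [FrozenTask SafeIndex object] + [FrozenTask SafeIndex object] + [SafeIndex object] + [SafeIndex]
  take SafeIndex:  [SafeIndex object] + [SafeIndex object] + [SafeIndex object] + [SafeIndex]
  take object:  [object] + [object] + [object]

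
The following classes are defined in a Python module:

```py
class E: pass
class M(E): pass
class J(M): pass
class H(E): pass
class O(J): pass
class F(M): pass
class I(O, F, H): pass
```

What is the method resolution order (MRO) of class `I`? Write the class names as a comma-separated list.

I, O, J, F, M, H, E, object

L[I] = I + merge(L[O], L[F], L[H], [O F H])
  take O:  [O J M E object] + [F M E object] + [H E object] + [O F H]
  take J:  [J M E object] + [F M E object] + [H E object] + [F H]
  take F:  [M E object] + [F M E object] + [H E object] + [F H]
  take M:  [M E object] + [M E object] + [H E object] + [H]
  take H:  [E object] + [E object] + [H E object] + [H]
  take E:  [E object] + [E object] + [E object]
  take object:  [object] + [object] + [object]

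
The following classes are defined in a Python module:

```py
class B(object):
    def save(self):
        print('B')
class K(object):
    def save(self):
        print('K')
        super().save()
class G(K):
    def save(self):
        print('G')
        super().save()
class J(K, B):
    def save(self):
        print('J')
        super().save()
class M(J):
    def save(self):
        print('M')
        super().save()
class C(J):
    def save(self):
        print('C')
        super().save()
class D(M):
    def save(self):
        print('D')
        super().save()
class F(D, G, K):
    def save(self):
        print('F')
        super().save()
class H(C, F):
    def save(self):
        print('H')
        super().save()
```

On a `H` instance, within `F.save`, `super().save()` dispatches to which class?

D

L[H] = H + merge(L[C], L[F], [C F])
  take C:  [C J K B object] + [F D M J G K B object] + [C F]
  take F:  [J K B object] + [F D M J G K B object] + [F]
  take D:  [J K B object] + [D M J G K B object]
  take M:  [J K B object] + [M J G K B object]
  take J:  [J K B object] + [J G K B object]
  take G:  [K B object] + [G K B object]
  take K:  [K B object] + [K B object]
  take B:  [B object] + [B object]
  take object:  [object] + [object]
MRO: H C F D M J G K B object
super() in F.save on a H instance goes to the class after F in H's MRO: D.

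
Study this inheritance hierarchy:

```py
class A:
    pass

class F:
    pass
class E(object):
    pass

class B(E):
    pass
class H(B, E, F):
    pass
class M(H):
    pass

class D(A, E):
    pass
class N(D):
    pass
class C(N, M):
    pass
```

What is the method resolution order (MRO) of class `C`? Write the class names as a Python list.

[C, N, D, A, M, H, B, E, F, object]

L[C] = C + merge(L[N], L[M], [N M])
  take N:  [N D A E object] + [M H B E F object] + [N M]
  take D:  [D A E object] + [M H B E F object] + [M]
  take A:  [A E object] + [M H B E F object] + [M]
  take M:  [E object] + [M H B E F object] + [M]
  take H:  [E object] + [H B E F object]
  take B:  [E object] + [B E F object]
  take E:  [E object] + [E F object]
  take F:  [object] + [F object]
  take object:  [object] + [object]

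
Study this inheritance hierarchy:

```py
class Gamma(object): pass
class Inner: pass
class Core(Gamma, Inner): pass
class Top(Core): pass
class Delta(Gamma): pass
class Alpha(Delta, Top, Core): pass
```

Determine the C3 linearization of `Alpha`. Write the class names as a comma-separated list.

Alpha, Delta, Top, Core, Gamma, Inner, object

L[Alpha] = Alpha + merge(L[Delta], L[Top], L[Core], [Delta Top Core])
  take Delta:  [Delta Gamma object] + [Top Core Gamma Inner object] + [Core Gamma Inner object] + [Delta Top Core]
  take Top:  [Gamma object] + [Top Core Gamma Inner object] + [Core Gamma Inner object] + [Top Core]
  take Core:  [Gamma object] + [Core Gamma Inner object] + [Core Gamma Inner object] + [Core]
  take Gamma:  [Gamma object] + [Gamma Inner object] + [Gamma Inner object]
  take Inner:  [object] + [Inner object] + [Inner object]
  take object:  [object] + [object] + [object]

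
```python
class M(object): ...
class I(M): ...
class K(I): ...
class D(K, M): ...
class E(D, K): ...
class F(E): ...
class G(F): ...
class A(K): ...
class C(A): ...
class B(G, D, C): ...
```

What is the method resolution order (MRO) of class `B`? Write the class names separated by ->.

B -> G -> F -> E -> D -> C -> A -> K -> I -> M -> object

L[B] = B + merge(L[G], L[D], L[C], [G D C])
  take G:  [G F E D K I M object] + [D K I M object] + [C A K I M object] + [G D C]
  take F:  [F E D K I M object] + [D K I M object] + [C A K I M object] + [D C]
  take E:  [E D K I M object] + [D K I M object] + [C A K I M object] + [D C]
  take D:  [D K I M object] + [D K I M object] + [C A K I M object] + [D C]
  take C:  [K I M object] + [K I M object] + [C A K I M object] + [C]
  take A:  [K I M object] + [K I M object] + [A K I M object]
  take K:  [K I M object] + [K I M object] + [K I M object]
  take I:  [I M object] + [I M object] + [I M object]
  take M:  [M object] + [M object] + [M object]
  take object:  [object] + [object] + [object]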